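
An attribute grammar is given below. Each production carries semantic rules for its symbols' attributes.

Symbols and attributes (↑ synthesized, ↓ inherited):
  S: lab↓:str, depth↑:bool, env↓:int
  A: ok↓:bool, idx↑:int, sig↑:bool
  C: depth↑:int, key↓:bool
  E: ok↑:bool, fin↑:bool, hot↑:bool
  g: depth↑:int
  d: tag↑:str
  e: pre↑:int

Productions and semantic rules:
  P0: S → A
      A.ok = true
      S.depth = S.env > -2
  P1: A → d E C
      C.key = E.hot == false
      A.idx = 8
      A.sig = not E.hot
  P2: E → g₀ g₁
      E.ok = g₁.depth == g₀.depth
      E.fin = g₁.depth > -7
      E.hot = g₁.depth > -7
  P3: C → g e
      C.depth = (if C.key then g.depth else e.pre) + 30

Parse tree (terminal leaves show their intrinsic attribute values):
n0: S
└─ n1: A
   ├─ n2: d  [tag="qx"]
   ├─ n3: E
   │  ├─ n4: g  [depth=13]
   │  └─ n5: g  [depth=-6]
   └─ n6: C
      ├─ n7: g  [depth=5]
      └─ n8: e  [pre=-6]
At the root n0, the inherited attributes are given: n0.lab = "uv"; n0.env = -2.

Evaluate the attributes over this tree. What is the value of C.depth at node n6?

24

1. n0.lab = "uv"  [given at root]
2. n0.env = -2  [given at root]
3. n1.ok = true  [true]
4. n2.tag = "qx"  [terminal]
5. n4.depth = 13  [terminal]
6. n5.depth = -6  [terminal]
7. n3.ok = false  [g₁.depth == g₀.depth]
8. n3.fin = true  [g₁.depth > -7]
9. n3.hot = true  [g₁.depth > -7]
10. n6.key = false  [E.hot == false]
11. n7.depth = 5  [terminal]
12. n8.pre = -6  [terminal]
13. n6.depth = 24  [(if C.key then g.depth else e.pre) + 30]
14. n1.idx = 8  [8]
15. n1.sig = false  [not E.hot]
16. n0.depth = false  [S.env > -2]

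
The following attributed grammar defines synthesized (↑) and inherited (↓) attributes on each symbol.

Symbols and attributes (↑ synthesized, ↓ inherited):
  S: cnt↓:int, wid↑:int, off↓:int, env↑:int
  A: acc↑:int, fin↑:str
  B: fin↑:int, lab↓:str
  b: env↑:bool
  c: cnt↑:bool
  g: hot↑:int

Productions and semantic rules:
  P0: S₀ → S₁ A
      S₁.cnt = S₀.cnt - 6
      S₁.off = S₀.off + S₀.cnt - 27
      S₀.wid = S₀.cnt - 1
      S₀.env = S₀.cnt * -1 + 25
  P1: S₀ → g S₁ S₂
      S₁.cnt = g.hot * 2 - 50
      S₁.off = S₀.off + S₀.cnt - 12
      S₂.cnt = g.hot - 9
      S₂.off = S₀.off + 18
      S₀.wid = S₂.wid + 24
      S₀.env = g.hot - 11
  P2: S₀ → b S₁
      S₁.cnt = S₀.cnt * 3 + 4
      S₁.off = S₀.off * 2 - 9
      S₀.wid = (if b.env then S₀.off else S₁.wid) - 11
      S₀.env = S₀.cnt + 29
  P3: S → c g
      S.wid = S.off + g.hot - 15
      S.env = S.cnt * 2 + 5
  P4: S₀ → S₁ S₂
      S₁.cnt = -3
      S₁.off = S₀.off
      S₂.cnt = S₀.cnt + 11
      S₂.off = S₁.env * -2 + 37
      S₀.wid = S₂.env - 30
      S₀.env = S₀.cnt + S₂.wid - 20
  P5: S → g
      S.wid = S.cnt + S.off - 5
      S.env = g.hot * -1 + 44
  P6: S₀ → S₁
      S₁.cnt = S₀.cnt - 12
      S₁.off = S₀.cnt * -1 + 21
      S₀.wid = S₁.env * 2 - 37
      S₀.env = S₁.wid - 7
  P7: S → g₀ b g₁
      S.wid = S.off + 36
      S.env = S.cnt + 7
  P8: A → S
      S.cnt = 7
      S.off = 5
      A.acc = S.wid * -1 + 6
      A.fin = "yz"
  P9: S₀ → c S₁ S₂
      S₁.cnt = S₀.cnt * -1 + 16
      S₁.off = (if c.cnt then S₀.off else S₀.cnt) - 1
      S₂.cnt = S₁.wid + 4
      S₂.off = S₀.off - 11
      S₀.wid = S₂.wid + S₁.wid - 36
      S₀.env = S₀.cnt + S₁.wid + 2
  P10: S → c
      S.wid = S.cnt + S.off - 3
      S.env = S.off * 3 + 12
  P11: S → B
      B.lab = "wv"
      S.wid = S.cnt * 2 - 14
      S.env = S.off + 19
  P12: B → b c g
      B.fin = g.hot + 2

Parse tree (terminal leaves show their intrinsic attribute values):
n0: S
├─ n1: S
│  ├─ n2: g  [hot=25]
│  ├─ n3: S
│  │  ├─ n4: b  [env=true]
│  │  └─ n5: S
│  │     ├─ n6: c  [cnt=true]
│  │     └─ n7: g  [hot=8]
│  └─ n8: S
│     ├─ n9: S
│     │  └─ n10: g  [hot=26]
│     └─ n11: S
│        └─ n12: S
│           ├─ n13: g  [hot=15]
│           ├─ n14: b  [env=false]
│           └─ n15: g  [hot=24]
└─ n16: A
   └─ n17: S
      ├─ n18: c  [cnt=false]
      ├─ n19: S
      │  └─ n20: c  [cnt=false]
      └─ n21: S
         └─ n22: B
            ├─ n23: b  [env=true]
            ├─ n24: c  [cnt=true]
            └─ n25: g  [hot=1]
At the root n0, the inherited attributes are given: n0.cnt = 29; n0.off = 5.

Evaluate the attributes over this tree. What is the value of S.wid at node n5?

20

1. n0.cnt = 29  [given at root]
2. n0.off = 5  [given at root]
3. n1.cnt = 23  [S₀.cnt - 6]
4. n1.off = 7  [S₀.off + S₀.cnt - 27]
5. n2.hot = 25  [terminal]
6. n3.cnt = 0  [g.hot * 2 - 50]
7. n3.off = 18  [S₀.off + S₀.cnt - 12]
8. n4.env = true  [terminal]
9. n5.cnt = 4  [S₀.cnt * 3 + 4]
10. n5.off = 27  [S₀.off * 2 - 9]
11. n6.cnt = true  [terminal]
12. n7.hot = 8  [terminal]
13. n5.wid = 20  [S.off + g.hot - 15]
14. n5.env = 13  [S.cnt * 2 + 5]
15. n3.wid = 7  [(if b.env then S₀.off else S₁.wid) - 11]
16. n3.env = 29  [S₀.cnt + 29]
17. n8.cnt = 16  [g.hot - 9]
18. n8.off = 25  [S₀.off + 18]
19. n9.cnt = -3  [-3]
20. n9.off = 25  [S₀.off]
21. n10.hot = 26  [terminal]
22. n9.wid = 17  [S.cnt + S.off - 5]
23. n9.env = 18  [g.hot * -1 + 44]
24. n11.cnt = 27  [S₀.cnt + 11]
25. n11.off = 1  [S₁.env * -2 + 37]
26. n12.cnt = 15  [S₀.cnt - 12]
27. n12.off = -6  [S₀.cnt * -1 + 21]
28. n13.hot = 15  [terminal]
29. n14.env = false  [terminal]
30. n15.hot = 24  [terminal]
31. n12.wid = 30  [S.off + 36]
32. n12.env = 22  [S.cnt + 7]
33. n11.wid = 7  [S₁.env * 2 - 37]
34. n11.env = 23  [S₁.wid - 7]
35. n8.wid = -7  [S₂.env - 30]
36. n8.env = 3  [S₀.cnt + S₂.wid - 20]
37. n1.wid = 17  [S₂.wid + 24]
38. n1.env = 14  [g.hot - 11]
39. n17.cnt = 7  [7]
40. n17.off = 5  [5]
41. n18.cnt = false  [terminal]
42. n19.cnt = 9  [S₀.cnt * -1 + 16]
43. n19.off = 6  [(if c.cnt then S₀.off else S₀.cnt) - 1]
44. n20.cnt = false  [terminal]
45. n19.wid = 12  [S.cnt + S.off - 3]
46. n19.env = 30  [S.off * 3 + 12]
47. n21.cnt = 16  [S₁.wid + 4]
48. n21.off = -6  [S₀.off - 11]
49. n22.lab = "wv"  ["wv"]
50. n23.env = true  [terminal]
51. n24.cnt = true  [terminal]
52. n25.hot = 1  [terminal]
53. n22.fin = 3  [g.hot + 2]
54. n21.wid = 18  [S.cnt * 2 - 14]
55. n21.env = 13  [S.off + 19]
56. n17.wid = -6  [S₂.wid + S₁.wid - 36]
57. n17.env = 21  [S₀.cnt + S₁.wid + 2]
58. n16.acc = 12  [S.wid * -1 + 6]
59. n16.fin = "yz"  ["yz"]
60. n0.wid = 28  [S₀.cnt - 1]
61. n0.env = -4  [S₀.cnt * -1 + 25]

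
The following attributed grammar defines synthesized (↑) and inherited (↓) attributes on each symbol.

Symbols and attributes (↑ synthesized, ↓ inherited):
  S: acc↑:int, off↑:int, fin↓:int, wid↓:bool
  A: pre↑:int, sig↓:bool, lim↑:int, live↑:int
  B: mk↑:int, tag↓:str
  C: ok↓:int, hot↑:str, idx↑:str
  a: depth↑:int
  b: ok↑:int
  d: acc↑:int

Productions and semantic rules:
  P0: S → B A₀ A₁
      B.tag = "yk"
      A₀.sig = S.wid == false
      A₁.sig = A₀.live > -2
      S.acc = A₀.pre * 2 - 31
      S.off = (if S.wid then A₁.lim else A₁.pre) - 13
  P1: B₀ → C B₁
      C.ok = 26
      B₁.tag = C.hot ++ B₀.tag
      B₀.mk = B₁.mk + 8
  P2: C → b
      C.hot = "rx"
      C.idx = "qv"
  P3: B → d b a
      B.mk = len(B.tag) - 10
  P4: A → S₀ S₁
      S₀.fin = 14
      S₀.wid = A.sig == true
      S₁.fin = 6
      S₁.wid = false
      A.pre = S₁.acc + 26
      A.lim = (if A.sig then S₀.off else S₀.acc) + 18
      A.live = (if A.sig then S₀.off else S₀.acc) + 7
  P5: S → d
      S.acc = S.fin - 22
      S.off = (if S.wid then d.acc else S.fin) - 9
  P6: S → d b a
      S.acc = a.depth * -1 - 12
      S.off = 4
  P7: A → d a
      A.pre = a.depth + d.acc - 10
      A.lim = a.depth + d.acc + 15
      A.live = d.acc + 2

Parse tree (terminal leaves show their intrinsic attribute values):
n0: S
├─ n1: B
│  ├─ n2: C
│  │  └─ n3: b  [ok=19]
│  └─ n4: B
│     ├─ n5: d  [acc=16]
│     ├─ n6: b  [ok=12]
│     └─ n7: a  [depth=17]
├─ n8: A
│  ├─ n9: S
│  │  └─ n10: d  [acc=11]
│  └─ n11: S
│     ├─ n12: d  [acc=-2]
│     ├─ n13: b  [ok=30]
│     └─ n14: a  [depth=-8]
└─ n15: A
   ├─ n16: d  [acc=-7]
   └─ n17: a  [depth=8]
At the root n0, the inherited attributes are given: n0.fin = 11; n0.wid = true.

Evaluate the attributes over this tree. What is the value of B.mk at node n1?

2

1. n0.fin = 11  [given at root]
2. n0.wid = true  [given at root]
3. n1.tag = "yk"  ["yk"]
4. n2.ok = 26  [26]
5. n3.ok = 19  [terminal]
6. n2.hot = "rx"  ["rx"]
7. n2.idx = "qv"  ["qv"]
8. n4.tag = "rxyk"  [C.hot ++ B₀.tag]
9. n5.acc = 16  [terminal]
10. n6.ok = 12  [terminal]
11. n7.depth = 17  [terminal]
12. n4.mk = -6  [len(B.tag) - 10]
13. n1.mk = 2  [B₁.mk + 8]
14. n8.sig = false  [S.wid == false]
15. n9.fin = 14  [14]
16. n9.wid = false  [A.sig == true]
17. n10.acc = 11  [terminal]
18. n9.acc = -8  [S.fin - 22]
19. n9.off = 5  [(if S.wid then d.acc else S.fin) - 9]
20. n11.fin = 6  [6]
21. n11.wid = false  [false]
22. n12.acc = -2  [terminal]
23. n13.ok = 30  [terminal]
24. n14.depth = -8  [terminal]
25. n11.acc = -4  [a.depth * -1 - 12]
26. n11.off = 4  [4]
27. n8.pre = 22  [S₁.acc + 26]
28. n8.lim = 10  [(if A.sig then S₀.off else S₀.acc) + 18]
29. n8.live = -1  [(if A.sig then S₀.off else S₀.acc) + 7]
30. n15.sig = true  [A₀.live > -2]
31. n16.acc = -7  [terminal]
32. n17.depth = 8  [terminal]
33. n15.pre = -9  [a.depth + d.acc - 10]
34. n15.lim = 16  [a.depth + d.acc + 15]
35. n15.live = -5  [d.acc + 2]
36. n0.acc = 13  [A₀.pre * 2 - 31]
37. n0.off = 3  [(if S.wid then A₁.lim else A₁.pre) - 13]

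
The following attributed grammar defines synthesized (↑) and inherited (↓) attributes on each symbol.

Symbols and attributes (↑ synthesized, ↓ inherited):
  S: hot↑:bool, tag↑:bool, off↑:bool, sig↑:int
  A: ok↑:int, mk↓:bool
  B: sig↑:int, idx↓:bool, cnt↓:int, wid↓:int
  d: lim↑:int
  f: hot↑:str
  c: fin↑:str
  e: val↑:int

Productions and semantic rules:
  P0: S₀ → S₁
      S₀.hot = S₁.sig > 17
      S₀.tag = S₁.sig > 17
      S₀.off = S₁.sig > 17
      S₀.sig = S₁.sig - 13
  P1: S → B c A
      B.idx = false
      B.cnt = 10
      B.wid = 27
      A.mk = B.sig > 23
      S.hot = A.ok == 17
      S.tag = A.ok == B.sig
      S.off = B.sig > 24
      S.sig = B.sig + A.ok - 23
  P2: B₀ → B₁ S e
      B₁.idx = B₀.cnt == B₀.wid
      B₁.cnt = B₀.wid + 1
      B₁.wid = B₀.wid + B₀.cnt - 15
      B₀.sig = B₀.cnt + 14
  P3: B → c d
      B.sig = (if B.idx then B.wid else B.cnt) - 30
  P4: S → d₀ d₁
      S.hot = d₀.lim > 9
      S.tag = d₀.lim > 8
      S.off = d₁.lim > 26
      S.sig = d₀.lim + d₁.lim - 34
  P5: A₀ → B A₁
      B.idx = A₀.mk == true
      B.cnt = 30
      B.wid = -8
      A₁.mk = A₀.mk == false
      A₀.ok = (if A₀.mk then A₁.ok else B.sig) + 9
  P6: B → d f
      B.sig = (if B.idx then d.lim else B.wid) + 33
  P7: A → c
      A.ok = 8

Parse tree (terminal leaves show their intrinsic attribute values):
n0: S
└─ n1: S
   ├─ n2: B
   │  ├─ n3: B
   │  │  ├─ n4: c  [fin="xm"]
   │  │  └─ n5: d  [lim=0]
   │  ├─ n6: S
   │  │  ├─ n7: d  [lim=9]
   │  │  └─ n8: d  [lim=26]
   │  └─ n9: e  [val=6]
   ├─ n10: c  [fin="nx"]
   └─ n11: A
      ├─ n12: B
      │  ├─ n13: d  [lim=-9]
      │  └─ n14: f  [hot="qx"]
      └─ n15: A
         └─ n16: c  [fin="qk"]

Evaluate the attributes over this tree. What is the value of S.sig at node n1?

18

1. n2.idx = false  [false]
2. n2.cnt = 10  [10]
3. n2.wid = 27  [27]
4. n3.idx = false  [B₀.cnt == B₀.wid]
5. n3.cnt = 28  [B₀.wid + 1]
6. n3.wid = 22  [B₀.wid + B₀.cnt - 15]
7. n4.fin = "xm"  [terminal]
8. n5.lim = 0  [terminal]
9. n3.sig = -2  [(if B.idx then B.wid else B.cnt) - 30]
10. n7.lim = 9  [terminal]
11. n8.lim = 26  [terminal]
12. n6.hot = false  [d₀.lim > 9]
13. n6.tag = true  [d₀.lim > 8]
14. n6.off = false  [d₁.lim > 26]
15. n6.sig = 1  [d₀.lim + d₁.lim - 34]
16. n9.val = 6  [terminal]
17. n2.sig = 24  [B₀.cnt + 14]
18. n10.fin = "nx"  [terminal]
19. n11.mk = true  [B.sig > 23]
20. n12.idx = true  [A₀.mk == true]
21. n12.cnt = 30  [30]
22. n12.wid = -8  [-8]
23. n13.lim = -9  [terminal]
24. n14.hot = "qx"  [terminal]
25. n12.sig = 24  [(if B.idx then d.lim else B.wid) + 33]
26. n15.mk = false  [A₀.mk == false]
27. n16.fin = "qk"  [terminal]
28. n15.ok = 8  [8]
29. n11.ok = 17  [(if A₀.mk then A₁.ok else B.sig) + 9]
30. n1.hot = true  [A.ok == 17]
31. n1.tag = false  [A.ok == B.sig]
32. n1.off = false  [B.sig > 24]
33. n1.sig = 18  [B.sig + A.ok - 23]
34. n0.hot = true  [S₁.sig > 17]
35. n0.tag = true  [S₁.sig > 17]
36. n0.off = true  [S₁.sig > 17]
37. n0.sig = 5  [S₁.sig - 13]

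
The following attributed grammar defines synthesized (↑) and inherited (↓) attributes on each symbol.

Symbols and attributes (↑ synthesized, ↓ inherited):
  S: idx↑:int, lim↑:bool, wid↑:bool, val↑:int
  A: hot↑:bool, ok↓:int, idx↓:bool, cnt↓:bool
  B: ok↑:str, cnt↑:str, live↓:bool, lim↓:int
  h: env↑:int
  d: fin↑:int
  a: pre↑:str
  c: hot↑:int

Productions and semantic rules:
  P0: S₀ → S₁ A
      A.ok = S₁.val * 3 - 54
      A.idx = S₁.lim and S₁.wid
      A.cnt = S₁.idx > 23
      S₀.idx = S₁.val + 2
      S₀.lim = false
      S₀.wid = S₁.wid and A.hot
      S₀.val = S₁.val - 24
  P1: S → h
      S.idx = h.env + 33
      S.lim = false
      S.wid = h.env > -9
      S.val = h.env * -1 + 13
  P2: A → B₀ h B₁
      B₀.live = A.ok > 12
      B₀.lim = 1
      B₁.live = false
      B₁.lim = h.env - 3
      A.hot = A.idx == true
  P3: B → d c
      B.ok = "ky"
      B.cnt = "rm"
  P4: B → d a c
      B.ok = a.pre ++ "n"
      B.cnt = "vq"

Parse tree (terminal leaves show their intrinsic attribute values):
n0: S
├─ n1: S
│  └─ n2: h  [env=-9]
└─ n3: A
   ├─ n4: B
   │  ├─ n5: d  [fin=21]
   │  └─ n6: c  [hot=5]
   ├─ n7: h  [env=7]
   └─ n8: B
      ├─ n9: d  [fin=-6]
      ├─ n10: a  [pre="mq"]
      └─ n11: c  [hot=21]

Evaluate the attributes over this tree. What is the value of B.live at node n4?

1. n2.env = -9  [terminal]
2. n1.idx = 24  [h.env + 33]
3. n1.lim = false  [false]
4. n1.wid = false  [h.env > -9]
5. n1.val = 22  [h.env * -1 + 13]
6. n3.ok = 12  [S₁.val * 3 - 54]
7. n3.idx = false  [S₁.lim and S₁.wid]
8. n3.cnt = true  [S₁.idx > 23]
9. n4.live = false  [A.ok > 12]
10. n4.lim = 1  [1]
11. n5.fin = 21  [terminal]
12. n6.hot = 5  [terminal]
13. n4.ok = "ky"  ["ky"]
14. n4.cnt = "rm"  ["rm"]
15. n7.env = 7  [terminal]
16. n8.live = false  [false]
17. n8.lim = 4  [h.env - 3]
18. n9.fin = -6  [terminal]
19. n10.pre = "mq"  [terminal]
20. n11.hot = 21  [terminal]
21. n8.ok = "mqn"  [a.pre ++ "n"]
22. n8.cnt = "vq"  ["vq"]
23. n3.hot = false  [A.idx == true]
24. n0.idx = 24  [S₁.val + 2]
25. n0.lim = false  [false]
26. n0.wid = false  [S₁.wid and A.hot]
27. n0.val = -2  [S₁.val - 24]

false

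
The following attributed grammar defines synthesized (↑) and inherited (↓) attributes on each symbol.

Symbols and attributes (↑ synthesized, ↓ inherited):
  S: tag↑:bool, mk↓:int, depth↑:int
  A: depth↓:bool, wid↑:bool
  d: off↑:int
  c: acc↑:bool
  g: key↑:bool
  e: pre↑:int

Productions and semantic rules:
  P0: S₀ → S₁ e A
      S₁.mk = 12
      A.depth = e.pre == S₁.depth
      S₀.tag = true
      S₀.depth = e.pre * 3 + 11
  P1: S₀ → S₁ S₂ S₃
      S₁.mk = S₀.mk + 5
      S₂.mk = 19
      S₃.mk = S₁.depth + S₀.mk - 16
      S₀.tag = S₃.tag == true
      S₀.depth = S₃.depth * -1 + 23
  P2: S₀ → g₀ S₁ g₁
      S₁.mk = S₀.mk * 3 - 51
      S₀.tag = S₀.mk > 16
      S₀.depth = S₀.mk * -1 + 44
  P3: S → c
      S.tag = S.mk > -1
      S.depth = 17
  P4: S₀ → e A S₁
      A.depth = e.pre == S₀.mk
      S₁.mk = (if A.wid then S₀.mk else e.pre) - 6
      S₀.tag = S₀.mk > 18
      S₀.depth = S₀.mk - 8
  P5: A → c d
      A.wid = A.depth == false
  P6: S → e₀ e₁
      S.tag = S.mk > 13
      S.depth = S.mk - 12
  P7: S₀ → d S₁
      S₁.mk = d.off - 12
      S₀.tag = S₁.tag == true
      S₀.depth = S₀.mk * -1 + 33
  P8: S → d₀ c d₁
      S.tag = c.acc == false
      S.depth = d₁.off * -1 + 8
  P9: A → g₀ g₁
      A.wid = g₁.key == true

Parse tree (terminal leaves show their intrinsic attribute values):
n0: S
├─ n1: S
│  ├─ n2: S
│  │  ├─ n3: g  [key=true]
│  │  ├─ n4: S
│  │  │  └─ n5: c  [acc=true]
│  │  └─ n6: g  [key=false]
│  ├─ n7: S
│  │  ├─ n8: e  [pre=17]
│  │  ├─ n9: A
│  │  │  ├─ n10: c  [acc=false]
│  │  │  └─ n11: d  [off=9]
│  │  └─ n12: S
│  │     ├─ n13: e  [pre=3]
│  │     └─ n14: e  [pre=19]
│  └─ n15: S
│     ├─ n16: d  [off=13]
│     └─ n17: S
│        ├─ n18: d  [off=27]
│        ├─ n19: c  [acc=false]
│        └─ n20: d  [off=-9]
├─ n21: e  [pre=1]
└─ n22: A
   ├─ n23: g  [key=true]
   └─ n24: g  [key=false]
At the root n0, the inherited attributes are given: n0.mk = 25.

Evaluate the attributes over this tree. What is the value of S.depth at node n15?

10

1. n0.mk = 25  [given at root]
2. n1.mk = 12  [12]
3. n2.mk = 17  [S₀.mk + 5]
4. n3.key = true  [terminal]
5. n4.mk = 0  [S₀.mk * 3 - 51]
6. n5.acc = true  [terminal]
7. n4.tag = true  [S.mk > -1]
8. n4.depth = 17  [17]
9. n6.key = false  [terminal]
10. n2.tag = true  [S₀.mk > 16]
11. n2.depth = 27  [S₀.mk * -1 + 44]
12. n7.mk = 19  [19]
13. n8.pre = 17  [terminal]
14. n9.depth = false  [e.pre == S₀.mk]
15. n10.acc = false  [terminal]
16. n11.off = 9  [terminal]
17. n9.wid = true  [A.depth == false]
18. n12.mk = 13  [(if A.wid then S₀.mk else e.pre) - 6]
19. n13.pre = 3  [terminal]
20. n14.pre = 19  [terminal]
21. n12.tag = false  [S.mk > 13]
22. n12.depth = 1  [S.mk - 12]
23. n7.tag = true  [S₀.mk > 18]
24. n7.depth = 11  [S₀.mk - 8]
25. n15.mk = 23  [S₁.depth + S₀.mk - 16]
26. n16.off = 13  [terminal]
27. n17.mk = 1  [d.off - 12]
28. n18.off = 27  [terminal]
29. n19.acc = false  [terminal]
30. n20.off = -9  [terminal]
31. n17.tag = true  [c.acc == false]
32. n17.depth = 17  [d₁.off * -1 + 8]
33. n15.tag = true  [S₁.tag == true]
34. n15.depth = 10  [S₀.mk * -1 + 33]
35. n1.tag = true  [S₃.tag == true]
36. n1.depth = 13  [S₃.depth * -1 + 23]
37. n21.pre = 1  [terminal]
38. n22.depth = false  [e.pre == S₁.depth]
39. n23.key = true  [terminal]
40. n24.key = false  [terminal]
41. n22.wid = false  [g₁.key == true]
42. n0.tag = true  [true]
43. n0.depth = 14  [e.pre * 3 + 11]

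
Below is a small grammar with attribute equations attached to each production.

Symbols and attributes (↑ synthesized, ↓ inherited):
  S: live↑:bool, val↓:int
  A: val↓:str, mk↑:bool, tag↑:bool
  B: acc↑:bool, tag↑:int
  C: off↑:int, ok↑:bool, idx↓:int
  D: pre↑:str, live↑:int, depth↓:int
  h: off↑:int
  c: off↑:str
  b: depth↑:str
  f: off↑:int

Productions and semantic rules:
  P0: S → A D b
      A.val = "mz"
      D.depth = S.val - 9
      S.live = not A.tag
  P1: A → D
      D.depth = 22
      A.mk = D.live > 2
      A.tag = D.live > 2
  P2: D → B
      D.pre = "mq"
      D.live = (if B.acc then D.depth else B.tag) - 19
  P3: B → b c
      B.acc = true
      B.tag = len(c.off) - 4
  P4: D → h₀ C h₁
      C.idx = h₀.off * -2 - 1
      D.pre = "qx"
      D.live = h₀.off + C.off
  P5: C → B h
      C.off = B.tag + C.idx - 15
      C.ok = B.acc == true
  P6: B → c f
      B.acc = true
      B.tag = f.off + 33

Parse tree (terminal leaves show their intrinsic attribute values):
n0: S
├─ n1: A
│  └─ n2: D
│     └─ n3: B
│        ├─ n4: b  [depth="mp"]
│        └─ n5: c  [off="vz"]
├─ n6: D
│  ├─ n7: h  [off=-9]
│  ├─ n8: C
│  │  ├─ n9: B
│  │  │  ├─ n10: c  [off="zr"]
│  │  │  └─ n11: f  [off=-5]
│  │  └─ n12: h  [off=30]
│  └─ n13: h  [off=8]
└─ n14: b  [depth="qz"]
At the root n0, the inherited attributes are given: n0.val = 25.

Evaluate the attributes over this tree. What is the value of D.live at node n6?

21

1. n0.val = 25  [given at root]
2. n1.val = "mz"  ["mz"]
3. n2.depth = 22  [22]
4. n4.depth = "mp"  [terminal]
5. n5.off = "vz"  [terminal]
6. n3.acc = true  [true]
7. n3.tag = -2  [len(c.off) - 4]
8. n2.pre = "mq"  ["mq"]
9. n2.live = 3  [(if B.acc then D.depth else B.tag) - 19]
10. n1.mk = true  [D.live > 2]
11. n1.tag = true  [D.live > 2]
12. n6.depth = 16  [S.val - 9]
13. n7.off = -9  [terminal]
14. n8.idx = 17  [h₀.off * -2 - 1]
15. n10.off = "zr"  [terminal]
16. n11.off = -5  [terminal]
17. n9.acc = true  [true]
18. n9.tag = 28  [f.off + 33]
19. n12.off = 30  [terminal]
20. n8.off = 30  [B.tag + C.idx - 15]
21. n8.ok = true  [B.acc == true]
22. n13.off = 8  [terminal]
23. n6.pre = "qx"  ["qx"]
24. n6.live = 21  [h₀.off + C.off]
25. n14.depth = "qz"  [terminal]
26. n0.live = false  [not A.tag]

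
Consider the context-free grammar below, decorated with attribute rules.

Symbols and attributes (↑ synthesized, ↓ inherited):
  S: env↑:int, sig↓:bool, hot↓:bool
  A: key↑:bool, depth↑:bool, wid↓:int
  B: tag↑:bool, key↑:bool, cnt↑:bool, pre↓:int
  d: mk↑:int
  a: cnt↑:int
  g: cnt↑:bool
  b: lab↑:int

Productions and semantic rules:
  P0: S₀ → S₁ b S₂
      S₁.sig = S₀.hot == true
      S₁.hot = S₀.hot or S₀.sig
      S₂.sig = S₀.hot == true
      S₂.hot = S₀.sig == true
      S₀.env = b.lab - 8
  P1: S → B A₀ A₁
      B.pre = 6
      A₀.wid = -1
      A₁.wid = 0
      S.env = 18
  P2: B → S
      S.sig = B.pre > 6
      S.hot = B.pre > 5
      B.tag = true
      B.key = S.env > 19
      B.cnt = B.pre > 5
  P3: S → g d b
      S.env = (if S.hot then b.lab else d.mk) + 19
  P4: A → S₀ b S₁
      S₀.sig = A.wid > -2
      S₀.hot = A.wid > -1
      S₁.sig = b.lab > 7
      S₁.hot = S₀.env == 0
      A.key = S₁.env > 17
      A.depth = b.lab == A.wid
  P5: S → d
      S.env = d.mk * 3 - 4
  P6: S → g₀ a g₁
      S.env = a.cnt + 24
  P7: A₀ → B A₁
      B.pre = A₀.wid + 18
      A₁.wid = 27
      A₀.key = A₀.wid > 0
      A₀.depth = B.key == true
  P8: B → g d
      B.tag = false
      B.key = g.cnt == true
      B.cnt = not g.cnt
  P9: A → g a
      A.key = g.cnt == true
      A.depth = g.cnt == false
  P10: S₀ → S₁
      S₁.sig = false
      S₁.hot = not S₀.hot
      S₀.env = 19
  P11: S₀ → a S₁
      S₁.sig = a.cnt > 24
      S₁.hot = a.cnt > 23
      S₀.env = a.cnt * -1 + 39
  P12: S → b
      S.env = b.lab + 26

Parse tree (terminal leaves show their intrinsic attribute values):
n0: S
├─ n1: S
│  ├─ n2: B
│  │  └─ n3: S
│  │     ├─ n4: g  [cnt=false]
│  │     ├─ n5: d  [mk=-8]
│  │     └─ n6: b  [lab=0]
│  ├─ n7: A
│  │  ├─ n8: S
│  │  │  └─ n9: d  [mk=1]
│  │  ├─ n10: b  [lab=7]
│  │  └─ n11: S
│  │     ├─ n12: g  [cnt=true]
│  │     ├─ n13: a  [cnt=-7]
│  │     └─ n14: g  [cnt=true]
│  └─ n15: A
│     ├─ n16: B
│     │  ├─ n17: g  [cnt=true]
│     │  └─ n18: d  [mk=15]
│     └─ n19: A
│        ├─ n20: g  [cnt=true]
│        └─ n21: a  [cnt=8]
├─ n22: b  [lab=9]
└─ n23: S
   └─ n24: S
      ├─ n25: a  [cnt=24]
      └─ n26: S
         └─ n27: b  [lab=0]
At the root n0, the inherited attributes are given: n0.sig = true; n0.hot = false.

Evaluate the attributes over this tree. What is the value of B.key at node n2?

1. n0.sig = true  [given at root]
2. n0.hot = false  [given at root]
3. n1.sig = false  [S₀.hot == true]
4. n1.hot = true  [S₀.hot or S₀.sig]
5. n2.pre = 6  [6]
6. n3.sig = false  [B.pre > 6]
7. n3.hot = true  [B.pre > 5]
8. n4.cnt = false  [terminal]
9. n5.mk = -8  [terminal]
10. n6.lab = 0  [terminal]
11. n3.env = 19  [(if S.hot then b.lab else d.mk) + 19]
12. n2.tag = true  [true]
13. n2.key = false  [S.env > 19]
14. n2.cnt = true  [B.pre > 5]
15. n7.wid = -1  [-1]
16. n8.sig = true  [A.wid > -2]
17. n8.hot = false  [A.wid > -1]
18. n9.mk = 1  [terminal]
19. n8.env = -1  [d.mk * 3 - 4]
20. n10.lab = 7  [terminal]
21. n11.sig = false  [b.lab > 7]
22. n11.hot = false  [S₀.env == 0]
23. n12.cnt = true  [terminal]
24. n13.cnt = -7  [terminal]
25. n14.cnt = true  [terminal]
26. n11.env = 17  [a.cnt + 24]
27. n7.key = false  [S₁.env > 17]
28. n7.depth = false  [b.lab == A.wid]
29. n15.wid = 0  [0]
30. n16.pre = 18  [A₀.wid + 18]
31. n17.cnt = true  [terminal]
32. n18.mk = 15  [terminal]
33. n16.tag = false  [false]
34. n16.key = true  [g.cnt == true]
35. n16.cnt = false  [not g.cnt]
36. n19.wid = 27  [27]
37. n20.cnt = true  [terminal]
38. n21.cnt = 8  [terminal]
39. n19.key = true  [g.cnt == true]
40. n19.depth = false  [g.cnt == false]
41. n15.key = false  [A₀.wid > 0]
42. n15.depth = true  [B.key == true]
43. n1.env = 18  [18]
44. n22.lab = 9  [terminal]
45. n23.sig = false  [S₀.hot == true]
46. n23.hot = true  [S₀.sig == true]
47. n24.sig = false  [false]
48. n24.hot = false  [not S₀.hot]
49. n25.cnt = 24  [terminal]
50. n26.sig = false  [a.cnt > 24]
51. n26.hot = true  [a.cnt > 23]
52. n27.lab = 0  [terminal]
53. n26.env = 26  [b.lab + 26]
54. n24.env = 15  [a.cnt * -1 + 39]
55. n23.env = 19  [19]
56. n0.env = 1  [b.lab - 8]

false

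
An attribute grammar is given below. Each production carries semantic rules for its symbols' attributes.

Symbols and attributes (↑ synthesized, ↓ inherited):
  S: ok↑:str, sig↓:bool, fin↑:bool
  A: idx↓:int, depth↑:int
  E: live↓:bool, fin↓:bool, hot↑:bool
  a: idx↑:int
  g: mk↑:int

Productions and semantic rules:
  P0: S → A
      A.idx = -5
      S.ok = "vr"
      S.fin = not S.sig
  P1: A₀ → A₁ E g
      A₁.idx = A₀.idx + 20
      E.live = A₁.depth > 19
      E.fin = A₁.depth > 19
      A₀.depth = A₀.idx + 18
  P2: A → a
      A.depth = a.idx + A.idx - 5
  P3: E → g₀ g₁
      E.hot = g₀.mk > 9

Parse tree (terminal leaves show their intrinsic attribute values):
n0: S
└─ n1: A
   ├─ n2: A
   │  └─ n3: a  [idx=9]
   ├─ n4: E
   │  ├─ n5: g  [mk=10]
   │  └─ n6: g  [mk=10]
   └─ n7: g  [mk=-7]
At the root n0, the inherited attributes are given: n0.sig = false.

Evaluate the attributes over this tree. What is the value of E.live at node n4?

1. n0.sig = false  [given at root]
2. n1.idx = -5  [-5]
3. n2.idx = 15  [A₀.idx + 20]
4. n3.idx = 9  [terminal]
5. n2.depth = 19  [a.idx + A.idx - 5]
6. n4.live = false  [A₁.depth > 19]
7. n4.fin = false  [A₁.depth > 19]
8. n5.mk = 10  [terminal]
9. n6.mk = 10  [terminal]
10. n4.hot = true  [g₀.mk > 9]
11. n7.mk = -7  [terminal]
12. n1.depth = 13  [A₀.idx + 18]
13. n0.ok = "vr"  ["vr"]
14. n0.fin = true  [not S.sig]

false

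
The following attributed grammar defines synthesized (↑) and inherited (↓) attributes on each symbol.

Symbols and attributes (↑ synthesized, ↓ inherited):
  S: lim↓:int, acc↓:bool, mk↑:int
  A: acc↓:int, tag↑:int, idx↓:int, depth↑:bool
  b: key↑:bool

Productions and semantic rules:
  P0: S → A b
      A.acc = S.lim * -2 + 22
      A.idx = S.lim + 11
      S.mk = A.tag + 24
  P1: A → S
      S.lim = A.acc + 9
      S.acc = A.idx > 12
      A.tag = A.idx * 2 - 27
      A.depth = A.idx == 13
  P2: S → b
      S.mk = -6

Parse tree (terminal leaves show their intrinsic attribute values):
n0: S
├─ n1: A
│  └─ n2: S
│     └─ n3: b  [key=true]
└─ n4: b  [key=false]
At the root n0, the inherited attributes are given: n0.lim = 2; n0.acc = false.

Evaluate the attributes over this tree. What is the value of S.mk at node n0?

1. n0.lim = 2  [given at root]
2. n0.acc = false  [given at root]
3. n1.acc = 18  [S.lim * -2 + 22]
4. n1.idx = 13  [S.lim + 11]
5. n2.lim = 27  [A.acc + 9]
6. n2.acc = true  [A.idx > 12]
7. n3.key = true  [terminal]
8. n2.mk = -6  [-6]
9. n1.tag = -1  [A.idx * 2 - 27]
10. n1.depth = true  [A.idx == 13]
11. n4.key = false  [terminal]
12. n0.mk = 23  [A.tag + 24]

23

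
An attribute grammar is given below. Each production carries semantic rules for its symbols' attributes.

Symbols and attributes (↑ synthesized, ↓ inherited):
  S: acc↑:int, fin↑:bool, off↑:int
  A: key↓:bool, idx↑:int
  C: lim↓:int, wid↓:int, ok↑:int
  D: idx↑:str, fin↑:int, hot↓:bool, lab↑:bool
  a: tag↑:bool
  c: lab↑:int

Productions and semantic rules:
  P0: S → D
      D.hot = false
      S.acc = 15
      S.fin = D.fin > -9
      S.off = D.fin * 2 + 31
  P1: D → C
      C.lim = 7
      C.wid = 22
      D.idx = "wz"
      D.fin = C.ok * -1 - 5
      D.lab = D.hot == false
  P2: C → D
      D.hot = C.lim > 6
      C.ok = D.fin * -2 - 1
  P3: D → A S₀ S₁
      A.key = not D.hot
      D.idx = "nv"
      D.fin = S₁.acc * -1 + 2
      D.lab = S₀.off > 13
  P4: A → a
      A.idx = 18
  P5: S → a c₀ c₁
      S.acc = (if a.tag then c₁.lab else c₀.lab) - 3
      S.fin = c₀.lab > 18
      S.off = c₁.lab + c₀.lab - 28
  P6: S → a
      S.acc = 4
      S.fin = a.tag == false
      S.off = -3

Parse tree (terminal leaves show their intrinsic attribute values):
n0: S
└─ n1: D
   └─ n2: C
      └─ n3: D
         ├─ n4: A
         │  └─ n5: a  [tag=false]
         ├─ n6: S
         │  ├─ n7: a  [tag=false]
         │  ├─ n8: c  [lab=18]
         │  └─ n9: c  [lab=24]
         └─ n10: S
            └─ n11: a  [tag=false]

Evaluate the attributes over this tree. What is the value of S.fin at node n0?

1. n1.hot = false  [false]
2. n2.lim = 7  [7]
3. n2.wid = 22  [22]
4. n3.hot = true  [C.lim > 6]
5. n4.key = false  [not D.hot]
6. n5.tag = false  [terminal]
7. n4.idx = 18  [18]
8. n7.tag = false  [terminal]
9. n8.lab = 18  [terminal]
10. n9.lab = 24  [terminal]
11. n6.acc = 15  [(if a.tag then c₁.lab else c₀.lab) - 3]
12. n6.fin = false  [c₀.lab > 18]
13. n6.off = 14  [c₁.lab + c₀.lab - 28]
14. n11.tag = false  [terminal]
15. n10.acc = 4  [4]
16. n10.fin = true  [a.tag == false]
17. n10.off = -3  [-3]
18. n3.idx = "nv"  ["nv"]
19. n3.fin = -2  [S₁.acc * -1 + 2]
20. n3.lab = true  [S₀.off > 13]
21. n2.ok = 3  [D.fin * -2 - 1]
22. n1.idx = "wz"  ["wz"]
23. n1.fin = -8  [C.ok * -1 - 5]
24. n1.lab = true  [D.hot == false]
25. n0.acc = 15  [15]
26. n0.fin = true  [D.fin > -9]
27. n0.off = 15  [D.fin * 2 + 31]

true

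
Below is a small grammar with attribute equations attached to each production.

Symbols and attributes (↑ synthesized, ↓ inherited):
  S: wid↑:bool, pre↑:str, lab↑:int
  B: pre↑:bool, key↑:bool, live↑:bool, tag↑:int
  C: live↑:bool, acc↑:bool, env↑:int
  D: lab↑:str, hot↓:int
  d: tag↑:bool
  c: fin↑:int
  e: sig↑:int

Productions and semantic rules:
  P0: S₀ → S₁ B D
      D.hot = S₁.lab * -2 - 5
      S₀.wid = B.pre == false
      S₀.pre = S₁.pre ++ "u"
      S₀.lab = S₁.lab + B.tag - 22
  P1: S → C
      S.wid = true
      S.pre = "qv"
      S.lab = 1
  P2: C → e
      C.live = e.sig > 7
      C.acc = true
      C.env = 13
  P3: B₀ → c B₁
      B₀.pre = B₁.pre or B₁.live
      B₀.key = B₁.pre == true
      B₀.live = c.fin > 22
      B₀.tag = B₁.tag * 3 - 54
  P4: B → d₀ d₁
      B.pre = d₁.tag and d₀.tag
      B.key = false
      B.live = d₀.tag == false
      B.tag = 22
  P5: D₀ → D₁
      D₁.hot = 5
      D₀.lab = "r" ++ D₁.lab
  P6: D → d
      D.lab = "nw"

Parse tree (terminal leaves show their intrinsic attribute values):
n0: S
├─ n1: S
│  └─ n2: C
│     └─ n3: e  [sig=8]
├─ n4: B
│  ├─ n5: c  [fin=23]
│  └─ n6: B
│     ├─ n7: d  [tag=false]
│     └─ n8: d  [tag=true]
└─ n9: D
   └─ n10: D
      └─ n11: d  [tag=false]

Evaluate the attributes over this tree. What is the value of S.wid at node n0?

1. n3.sig = 8  [terminal]
2. n2.live = true  [e.sig > 7]
3. n2.acc = true  [true]
4. n2.env = 13  [13]
5. n1.wid = true  [true]
6. n1.pre = "qv"  ["qv"]
7. n1.lab = 1  [1]
8. n5.fin = 23  [terminal]
9. n7.tag = false  [terminal]
10. n8.tag = true  [terminal]
11. n6.pre = false  [d₁.tag and d₀.tag]
12. n6.key = false  [false]
13. n6.live = true  [d₀.tag == false]
14. n6.tag = 22  [22]
15. n4.pre = true  [B₁.pre or B₁.live]
16. n4.key = false  [B₁.pre == true]
17. n4.live = true  [c.fin > 22]
18. n4.tag = 12  [B₁.tag * 3 - 54]
19. n9.hot = -7  [S₁.lab * -2 - 5]
20. n10.hot = 5  [5]
21. n11.tag = false  [terminal]
22. n10.lab = "nw"  ["nw"]
23. n9.lab = "rnw"  ["r" ++ D₁.lab]
24. n0.wid = false  [B.pre == false]
25. n0.pre = "qvu"  [S₁.pre ++ "u"]
26. n0.lab = -9  [S₁.lab + B.tag - 22]

false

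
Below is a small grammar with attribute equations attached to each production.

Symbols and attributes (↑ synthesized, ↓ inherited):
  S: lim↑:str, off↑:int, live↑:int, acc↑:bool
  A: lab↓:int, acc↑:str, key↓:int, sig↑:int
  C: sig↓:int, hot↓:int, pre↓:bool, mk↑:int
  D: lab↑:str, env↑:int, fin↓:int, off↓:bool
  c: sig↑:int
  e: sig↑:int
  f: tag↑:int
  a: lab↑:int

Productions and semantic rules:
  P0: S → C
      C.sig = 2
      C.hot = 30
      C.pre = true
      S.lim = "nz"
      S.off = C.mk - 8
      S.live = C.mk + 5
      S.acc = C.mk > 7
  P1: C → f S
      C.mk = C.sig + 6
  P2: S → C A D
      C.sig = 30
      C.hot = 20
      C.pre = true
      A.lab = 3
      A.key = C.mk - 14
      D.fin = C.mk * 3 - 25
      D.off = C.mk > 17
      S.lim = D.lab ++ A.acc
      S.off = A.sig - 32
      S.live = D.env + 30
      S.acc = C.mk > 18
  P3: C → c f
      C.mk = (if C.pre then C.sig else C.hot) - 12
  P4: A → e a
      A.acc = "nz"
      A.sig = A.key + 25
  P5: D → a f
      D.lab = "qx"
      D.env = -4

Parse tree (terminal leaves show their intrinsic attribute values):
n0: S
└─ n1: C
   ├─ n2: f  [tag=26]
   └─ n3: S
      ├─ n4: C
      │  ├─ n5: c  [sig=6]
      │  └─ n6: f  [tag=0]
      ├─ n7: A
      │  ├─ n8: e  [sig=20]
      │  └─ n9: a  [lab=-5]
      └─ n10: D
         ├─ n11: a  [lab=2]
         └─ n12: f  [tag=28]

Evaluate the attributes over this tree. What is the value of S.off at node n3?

1. n1.sig = 2  [2]
2. n1.hot = 30  [30]
3. n1.pre = true  [true]
4. n2.tag = 26  [terminal]
5. n4.sig = 30  [30]
6. n4.hot = 20  [20]
7. n4.pre = true  [true]
8. n5.sig = 6  [terminal]
9. n6.tag = 0  [terminal]
10. n4.mk = 18  [(if C.pre then C.sig else C.hot) - 12]
11. n7.lab = 3  [3]
12. n7.key = 4  [C.mk - 14]
13. n8.sig = 20  [terminal]
14. n9.lab = -5  [terminal]
15. n7.acc = "nz"  ["nz"]
16. n7.sig = 29  [A.key + 25]
17. n10.fin = 29  [C.mk * 3 - 25]
18. n10.off = true  [C.mk > 17]
19. n11.lab = 2  [terminal]
20. n12.tag = 28  [terminal]
21. n10.lab = "qx"  ["qx"]
22. n10.env = -4  [-4]
23. n3.lim = "qxnz"  [D.lab ++ A.acc]
24. n3.off = -3  [A.sig - 32]
25. n3.live = 26  [D.env + 30]
26. n3.acc = false  [C.mk > 18]
27. n1.mk = 8  [C.sig + 6]
28. n0.lim = "nz"  ["nz"]
29. n0.off = 0  [C.mk - 8]
30. n0.live = 13  [C.mk + 5]
31. n0.acc = true  [C.mk > 7]

-3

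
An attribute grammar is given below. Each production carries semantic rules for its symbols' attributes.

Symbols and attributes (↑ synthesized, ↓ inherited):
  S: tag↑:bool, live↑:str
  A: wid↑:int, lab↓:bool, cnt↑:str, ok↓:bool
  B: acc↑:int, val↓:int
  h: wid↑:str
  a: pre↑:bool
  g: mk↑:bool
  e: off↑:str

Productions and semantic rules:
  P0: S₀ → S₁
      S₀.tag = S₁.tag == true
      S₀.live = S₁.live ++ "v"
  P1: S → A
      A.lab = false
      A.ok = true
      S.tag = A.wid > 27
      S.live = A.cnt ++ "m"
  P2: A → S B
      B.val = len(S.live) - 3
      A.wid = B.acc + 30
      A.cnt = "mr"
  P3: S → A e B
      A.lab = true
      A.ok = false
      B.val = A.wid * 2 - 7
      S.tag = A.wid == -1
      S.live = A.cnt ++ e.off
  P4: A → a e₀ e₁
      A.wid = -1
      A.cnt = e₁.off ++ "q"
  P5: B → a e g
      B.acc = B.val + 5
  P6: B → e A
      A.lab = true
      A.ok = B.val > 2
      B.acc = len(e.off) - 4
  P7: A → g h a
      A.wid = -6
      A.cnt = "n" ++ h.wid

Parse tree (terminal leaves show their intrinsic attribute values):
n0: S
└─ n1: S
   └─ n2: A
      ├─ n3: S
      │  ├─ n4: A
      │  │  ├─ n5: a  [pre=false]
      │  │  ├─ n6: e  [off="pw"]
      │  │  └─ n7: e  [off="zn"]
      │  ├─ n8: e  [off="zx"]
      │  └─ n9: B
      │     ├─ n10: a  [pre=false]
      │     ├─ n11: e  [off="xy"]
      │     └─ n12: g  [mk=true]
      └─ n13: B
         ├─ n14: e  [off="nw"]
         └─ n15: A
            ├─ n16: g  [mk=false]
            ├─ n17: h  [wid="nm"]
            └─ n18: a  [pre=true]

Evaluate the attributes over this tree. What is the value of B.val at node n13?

2

1. n2.lab = false  [false]
2. n2.ok = true  [true]
3. n4.lab = true  [true]
4. n4.ok = false  [false]
5. n5.pre = false  [terminal]
6. n6.off = "pw"  [terminal]
7. n7.off = "zn"  [terminal]
8. n4.wid = -1  [-1]
9. n4.cnt = "znq"  [e₁.off ++ "q"]
10. n8.off = "zx"  [terminal]
11. n9.val = -9  [A.wid * 2 - 7]
12. n10.pre = false  [terminal]
13. n11.off = "xy"  [terminal]
14. n12.mk = true  [terminal]
15. n9.acc = -4  [B.val + 5]
16. n3.tag = true  [A.wid == -1]
17. n3.live = "znqzx"  [A.cnt ++ e.off]
18. n13.val = 2  [len(S.live) - 3]
19. n14.off = "nw"  [terminal]
20. n15.lab = true  [true]
21. n15.ok = false  [B.val > 2]
22. n16.mk = false  [terminal]
23. n17.wid = "nm"  [terminal]
24. n18.pre = true  [terminal]
25. n15.wid = -6  [-6]
26. n15.cnt = "nnm"  ["n" ++ h.wid]
27. n13.acc = -2  [len(e.off) - 4]
28. n2.wid = 28  [B.acc + 30]
29. n2.cnt = "mr"  ["mr"]
30. n1.tag = true  [A.wid > 27]
31. n1.live = "mrm"  [A.cnt ++ "m"]
32. n0.tag = true  [S₁.tag == true]
33. n0.live = "mrmv"  [S₁.live ++ "v"]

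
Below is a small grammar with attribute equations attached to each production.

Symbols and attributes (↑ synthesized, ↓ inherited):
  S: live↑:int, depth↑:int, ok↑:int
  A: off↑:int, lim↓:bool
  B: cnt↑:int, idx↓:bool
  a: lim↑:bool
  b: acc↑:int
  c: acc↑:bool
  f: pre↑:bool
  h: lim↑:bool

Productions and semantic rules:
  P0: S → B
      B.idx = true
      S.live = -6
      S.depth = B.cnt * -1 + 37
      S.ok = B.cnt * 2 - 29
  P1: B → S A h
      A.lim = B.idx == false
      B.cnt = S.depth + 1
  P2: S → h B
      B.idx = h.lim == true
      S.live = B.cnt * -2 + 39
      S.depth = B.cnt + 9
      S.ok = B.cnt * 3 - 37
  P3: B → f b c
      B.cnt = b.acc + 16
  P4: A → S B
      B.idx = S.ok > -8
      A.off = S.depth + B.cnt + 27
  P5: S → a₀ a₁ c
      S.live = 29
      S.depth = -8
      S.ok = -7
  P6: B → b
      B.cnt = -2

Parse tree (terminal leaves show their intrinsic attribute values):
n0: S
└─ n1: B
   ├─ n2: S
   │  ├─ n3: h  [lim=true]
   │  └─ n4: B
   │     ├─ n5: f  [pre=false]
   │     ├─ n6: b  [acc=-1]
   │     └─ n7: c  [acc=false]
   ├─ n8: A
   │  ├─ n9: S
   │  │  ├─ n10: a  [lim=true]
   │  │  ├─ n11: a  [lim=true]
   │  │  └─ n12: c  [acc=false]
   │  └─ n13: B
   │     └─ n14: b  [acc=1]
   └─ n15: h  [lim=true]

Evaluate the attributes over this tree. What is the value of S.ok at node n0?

1. n1.idx = true  [true]
2. n3.lim = true  [terminal]
3. n4.idx = true  [h.lim == true]
4. n5.pre = false  [terminal]
5. n6.acc = -1  [terminal]
6. n7.acc = false  [terminal]
7. n4.cnt = 15  [b.acc + 16]
8. n2.live = 9  [B.cnt * -2 + 39]
9. n2.depth = 24  [B.cnt + 9]
10. n2.ok = 8  [B.cnt * 3 - 37]
11. n8.lim = false  [B.idx == false]
12. n10.lim = true  [terminal]
13. n11.lim = true  [terminal]
14. n12.acc = false  [terminal]
15. n9.live = 29  [29]
16. n9.depth = -8  [-8]
17. n9.ok = -7  [-7]
18. n13.idx = true  [S.ok > -8]
19. n14.acc = 1  [terminal]
20. n13.cnt = -2  [-2]
21. n8.off = 17  [S.depth + B.cnt + 27]
22. n15.lim = true  [terminal]
23. n1.cnt = 25  [S.depth + 1]
24. n0.live = -6  [-6]
25. n0.depth = 12  [B.cnt * -1 + 37]
26. n0.ok = 21  [B.cnt * 2 - 29]

21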